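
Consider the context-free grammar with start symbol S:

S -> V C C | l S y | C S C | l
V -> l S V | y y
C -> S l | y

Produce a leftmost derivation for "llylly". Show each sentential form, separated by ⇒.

S⇒CSC⇒SlSC⇒lSylSC⇒llylSC⇒llyllC⇒llylly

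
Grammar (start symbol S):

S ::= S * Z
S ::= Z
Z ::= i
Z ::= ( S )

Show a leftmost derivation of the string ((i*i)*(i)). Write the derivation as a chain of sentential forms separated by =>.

S=>Z=>(S)=>(S*Z)=>(Z*Z)=>((S)*Z)=>((S*Z)*Z)=>((Z*Z)*Z)=>((i*Z)*Z)=>((i*i)*Z)=>((i*i)*(S))=>((i*i)*(Z))=>((i*i)*(i))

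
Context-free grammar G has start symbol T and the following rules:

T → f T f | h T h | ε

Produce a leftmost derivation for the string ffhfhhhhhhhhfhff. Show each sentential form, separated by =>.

T=>fTf=>ffTff=>ffhThff=>ffhfTfhff=>ffhfhThfhff=>ffhfhhThhfhff=>ffhfhhhThhhfhff=>ffhfhhhhThhhhfhff=>ffhfhhhhhhhhfhff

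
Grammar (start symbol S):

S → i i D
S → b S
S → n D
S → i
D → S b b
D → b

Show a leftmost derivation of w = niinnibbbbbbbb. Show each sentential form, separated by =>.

S => nD => nSbb => niiDbb => niiSbbbb => niinDbbbb => niinSbbbbbb => niinnDbbbbbb => niinnSbbbbbbbb => niinnibbbbbbbb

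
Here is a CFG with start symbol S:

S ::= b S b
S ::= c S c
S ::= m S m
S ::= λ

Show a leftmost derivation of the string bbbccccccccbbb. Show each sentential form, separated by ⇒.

S ⇒ bSb   [S ::= b S b]
bSb ⇒ bbSbb   [S ::= b S b]
bbSbb ⇒ bbbSbbb   [S ::= b S b]
bbbSbbb ⇒ bbbcScbbb   [S ::= c S c]
bbbcScbbb ⇒ bbbccSccbbb   [S ::= c S c]
bbbccSccbbb ⇒ bbbcccScccbbb   [S ::= c S c]
bbbcccScccbbb ⇒ bbbccccSccccbbb   [S ::= c S c]
bbbccccSccccbbb ⇒ bbbccccccccbbb   [S ::= λ]

S ⇒ bSb ⇒ bbSbb ⇒ bbbSbbb ⇒ bbbcScbbb ⇒ bbbccSccbbb ⇒ bbbcccScccbbb ⇒ bbbccccSccccbbb ⇒ bbbccccccccbbb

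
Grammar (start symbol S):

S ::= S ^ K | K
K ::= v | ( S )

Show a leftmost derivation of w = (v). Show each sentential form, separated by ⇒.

S ⇒ K   [S ::= K]
K ⇒ (S)   [K ::= ( S )]
(S) ⇒ (K)   [S ::= K]
(K) ⇒ (v)   [K ::= v]

S ⇒ K ⇒ (S) ⇒ (K) ⇒ (v)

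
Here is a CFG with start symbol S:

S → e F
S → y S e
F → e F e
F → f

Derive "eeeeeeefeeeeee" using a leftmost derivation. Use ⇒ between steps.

S ⇒ eF ⇒ eeFe ⇒ eeeFee ⇒ eeeeFeee ⇒ eeeeeFeeee ⇒ eeeeeeFeeeee ⇒ eeeeeeeFeeeeee ⇒ eeeeeeefeeeeee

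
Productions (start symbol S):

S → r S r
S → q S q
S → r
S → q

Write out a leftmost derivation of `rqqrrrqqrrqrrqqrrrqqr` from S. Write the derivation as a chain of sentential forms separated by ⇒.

S ⇒ rSr ⇒ rqSqr ⇒ rqqSqqr ⇒ rqqrSrqqr ⇒ rqqrrSrrqqr ⇒ rqqrrrSrrrqqr ⇒ rqqrrrqSqrrrqqr ⇒ rqqrrrqqSqqrrrqqr ⇒ rqqrrrqqrSrqqrrrqqr ⇒ rqqrrrqqrrSrrqqrrrqqr ⇒ rqqrrrqqrrqrrqqrrrqqr

S ⇒ rSr   [S → r S r]
rSr ⇒ rqSqr   [S → q S q]
rqSqr ⇒ rqqSqqr   [S → q S q]
rqqSqqr ⇒ rqqrSrqqr   [S → r S r]
rqqrSrqqr ⇒ rqqrrSrrqqr   [S → r S r]
rqqrrSrrqqr ⇒ rqqrrrSrrrqqr   [S → r S r]
rqqrrrSrrrqqr ⇒ rqqrrrqSqrrrqqr   [S → q S q]
rqqrrrqSqrrrqqr ⇒ rqqrrrqqSqqrrrqqr   [S → q S q]
rqqrrrqqSqqrrrqqr ⇒ rqqrrrqqrSrqqrrrqqr   [S → r S r]
rqqrrrqqrSrqqrrrqqr ⇒ rqqrrrqqrrSrrqqrrrqqr   [S → r S r]
rqqrrrqqrrSrrqqrrrqqr ⇒ rqqrrrqqrrqrrqqrrrqqr   [S → q]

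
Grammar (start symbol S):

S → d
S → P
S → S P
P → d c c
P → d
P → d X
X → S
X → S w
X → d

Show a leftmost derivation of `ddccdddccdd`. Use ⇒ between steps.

S ⇒ SP ⇒ SPP ⇒ SPPP ⇒ SPPPP ⇒ PPPPP ⇒ dPPPP ⇒ ddccPPP ⇒ ddccdXPP ⇒ ddccdSPP ⇒ ddccddPP ⇒ ddccdddccP ⇒ ddccdddccdX ⇒ ddccdddccdd

S ⇒ SP   [S → S P]
SP ⇒ SPP   [S → S P]
SPP ⇒ SPPP   [S → S P]
SPPP ⇒ SPPPP   [S → S P]
SPPPP ⇒ PPPPP   [S → P]
PPPPP ⇒ dPPPP   [P → d]
dPPPP ⇒ ddccPPP   [P → d c c]
ddccPPP ⇒ ddccdXPP   [P → d X]
ddccdXPP ⇒ ddccdSPP   [X → S]
ddccdSPP ⇒ ddccddPP   [S → d]
ddccddPP ⇒ ddccdddccP   [P → d c c]
ddccdddccP ⇒ ddccdddccdX   [P → d X]
ddccdddccdX ⇒ ddccdddccdd   [X → d]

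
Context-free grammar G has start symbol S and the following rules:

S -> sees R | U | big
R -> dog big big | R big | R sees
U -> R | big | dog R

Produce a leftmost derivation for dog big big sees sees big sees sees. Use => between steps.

S => U   [S -> U]
U => R   [U -> R]
R => R sees   [R -> R sees]
R sees => R sees sees   [R -> R sees]
R sees sees => R big sees sees   [R -> R big]
R big sees sees => R sees big sees sees   [R -> R sees]
R sees big sees sees => R sees sees big sees sees   [R -> R sees]
R sees sees big sees sees => dog big big sees sees big sees sees   [R -> dog big big]

S => U => R => R sees => R sees sees => R big sees sees => R sees big sees sees => R sees sees big sees sees => dog big big sees sees big sees sees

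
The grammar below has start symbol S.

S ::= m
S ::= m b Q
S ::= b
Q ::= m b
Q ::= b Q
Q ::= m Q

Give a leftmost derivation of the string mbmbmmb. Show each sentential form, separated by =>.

S=>mbQ=>mbmQ=>mbmbQ=>mbmbmQ=>mbmbmmb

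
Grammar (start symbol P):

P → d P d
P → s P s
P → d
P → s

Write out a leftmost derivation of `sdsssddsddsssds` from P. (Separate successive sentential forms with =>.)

P => sPs   [P → s P s]
sPs => sdPds   [P → d P d]
sdPds => sdsPsds   [P → s P s]
sdsPsds => sdssPssds   [P → s P s]
sdssPssds => sdsssPsssds   [P → s P s]
sdsssPsssds => sdsssdPdsssds   [P → d P d]
sdsssdPdsssds => sdsssddPddsssds   [P → d P d]
sdsssddPddsssds => sdsssddsddsssds   [P → s]

P => sPs => sdPds => sdsPsds => sdssPssds => sdsssPsssds => sdsssdPdsssds => sdsssddPddsssds => sdsssddsddsssds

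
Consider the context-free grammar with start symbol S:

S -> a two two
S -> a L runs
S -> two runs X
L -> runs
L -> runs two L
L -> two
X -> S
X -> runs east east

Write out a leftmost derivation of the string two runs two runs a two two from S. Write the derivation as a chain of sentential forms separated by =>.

S => two runs X   [S -> two runs X]
two runs X => two runs S   [X -> S]
two runs S => two runs two runs X   [S -> two runs X]
two runs two runs X => two runs two runs S   [X -> S]
two runs two runs S => two runs two runs a two two   [S -> a two two]

S => two runs X => two runs S => two runs two runs X => two runs two runs S => two runs two runs a two two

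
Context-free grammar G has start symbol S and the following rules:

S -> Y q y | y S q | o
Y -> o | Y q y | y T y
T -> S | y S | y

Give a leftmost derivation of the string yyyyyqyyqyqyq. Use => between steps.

S => ySq => yYqyq => yYqyqyq => yyTyqyqyq => yySyqyqyq => yyYqyyqyqyq => yyyTyqyyqyqyq => yyyyyqyyqyqyq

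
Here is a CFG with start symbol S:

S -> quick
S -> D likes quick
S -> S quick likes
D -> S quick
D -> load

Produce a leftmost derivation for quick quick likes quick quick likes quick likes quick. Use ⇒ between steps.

S ⇒ D likes quick   [S -> D likes quick]
D likes quick ⇒ S quick likes quick   [D -> S quick]
S quick likes quick ⇒ S quick likes quick likes quick   [S -> S quick likes]
S quick likes quick likes quick ⇒ D likes quick quick likes quick likes quick   [S -> D likes quick]
D likes quick quick likes quick likes quick ⇒ S quick likes quick quick likes quick likes quick   [D -> S quick]
S quick likes quick quick likes quick likes quick ⇒ quick quick likes quick quick likes quick likes quick   [S -> quick]

S ⇒ D likes quick ⇒ S quick likes quick ⇒ S quick likes quick likes quick ⇒ D likes quick quick likes quick likes quick ⇒ S quick likes quick quick likes quick likes quick ⇒ quick quick likes quick quick likes quick likes quick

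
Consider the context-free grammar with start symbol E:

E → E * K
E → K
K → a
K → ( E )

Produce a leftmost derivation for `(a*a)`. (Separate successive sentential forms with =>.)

E=>K=>(E)=>(E*K)=>(K*K)=>(a*K)=>(a*a)

E => K   [E → K]
K => (E)   [K → ( E )]
(E) => (E*K)   [E → E * K]
(E*K) => (K*K)   [E → K]
(K*K) => (a*K)   [K → a]
(a*K) => (a*a)   [K → a]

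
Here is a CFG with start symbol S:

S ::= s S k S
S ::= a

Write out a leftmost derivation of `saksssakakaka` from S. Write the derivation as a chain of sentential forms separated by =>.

S => sSkS   [S ::= s S k S]
sSkS => sakS   [S ::= a]
sakS => saksSkS   [S ::= s S k S]
saksSkS => sakssSkSkS   [S ::= s S k S]
sakssSkSkS => saksssSkSkSkS   [S ::= s S k S]
saksssSkSkSkS => saksssakSkSkS   [S ::= a]
saksssakSkSkS => saksssakakSkS   [S ::= a]
saksssakakSkS => saksssakakakS   [S ::= a]
saksssakakakS => saksssakakaka   [S ::= a]

S=>sSkS=>sakS=>saksSkS=>sakssSkSkS=>saksssSkSkSkS=>saksssakSkSkS=>saksssakakSkS=>saksssakakakS=>saksssakakaka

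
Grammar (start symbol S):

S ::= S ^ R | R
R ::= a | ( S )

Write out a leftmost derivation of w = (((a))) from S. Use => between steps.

S => R => (S) => (R) => ((S)) => ((R)) => (((S))) => (((R))) => (((a)))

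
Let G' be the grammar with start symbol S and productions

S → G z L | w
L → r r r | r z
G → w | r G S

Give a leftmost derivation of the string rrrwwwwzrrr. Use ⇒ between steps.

S ⇒ GzL   [S → G z L]
GzL ⇒ rGSzL   [G → r G S]
rGSzL ⇒ rrGSSzL   [G → r G S]
rrGSSzL ⇒ rrrGSSSzL   [G → r G S]
rrrGSSSzL ⇒ rrrwSSSzL   [G → w]
rrrwSSSzL ⇒ rrrwwSSzL   [S → w]
rrrwwSSzL ⇒ rrrwwwSzL   [S → w]
rrrwwwSzL ⇒ rrrwwwwzL   [S → w]
rrrwwwwzL ⇒ rrrwwwwzrrr   [L → r r r]

S ⇒ GzL ⇒ rGSzL ⇒ rrGSSzL ⇒ rrrGSSSzL ⇒ rrrwSSSzL ⇒ rrrwwSSzL ⇒ rrrwwwSzL ⇒ rrrwwwwzL ⇒ rrrwwwwzrrr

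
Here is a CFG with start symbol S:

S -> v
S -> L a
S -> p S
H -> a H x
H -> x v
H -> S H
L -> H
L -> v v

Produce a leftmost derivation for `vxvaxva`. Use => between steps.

S => La => Ha => SHa => LaHa => HaHa => SHaHa => vHaHa => vxvaHa => vxvaxva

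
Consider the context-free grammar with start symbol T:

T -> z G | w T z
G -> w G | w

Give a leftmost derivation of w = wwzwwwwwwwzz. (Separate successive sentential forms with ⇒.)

T ⇒ wTz ⇒ wwTzz ⇒ wwzGzz ⇒ wwzwGzz ⇒ wwzwwGzz ⇒ wwzwwwGzz ⇒ wwzwwwwGzz ⇒ wwzwwwwwGzz ⇒ wwzwwwwwwGzz ⇒ wwzwwwwwwwzz

T ⇒ wTz   [T -> w T z]
wTz ⇒ wwTzz   [T -> w T z]
wwTzz ⇒ wwzGzz   [T -> z G]
wwzGzz ⇒ wwzwGzz   [G -> w G]
wwzwGzz ⇒ wwzwwGzz   [G -> w G]
wwzwwGzz ⇒ wwzwwwGzz   [G -> w G]
wwzwwwGzz ⇒ wwzwwwwGzz   [G -> w G]
wwzwwwwGzz ⇒ wwzwwwwwGzz   [G -> w G]
wwzwwwwwGzz ⇒ wwzwwwwwwGzz   [G -> w G]
wwzwwwwwwGzz ⇒ wwzwwwwwwwzz   [G -> w]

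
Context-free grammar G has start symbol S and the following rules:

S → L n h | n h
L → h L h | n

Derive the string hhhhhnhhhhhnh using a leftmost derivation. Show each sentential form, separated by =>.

S => Lnh   [S → L n h]
Lnh => hLhnh   [L → h L h]
hLhnh => hhLhhnh   [L → h L h]
hhLhhnh => hhhLhhhnh   [L → h L h]
hhhLhhhnh => hhhhLhhhhnh   [L → h L h]
hhhhLhhhhnh => hhhhhLhhhhhnh   [L → h L h]
hhhhhLhhhhhnh => hhhhhnhhhhhnh   [L → n]

S => Lnh => hLhnh => hhLhhnh => hhhLhhhnh => hhhhLhhhhnh => hhhhhLhhhhhnh => hhhhhnhhhhhnh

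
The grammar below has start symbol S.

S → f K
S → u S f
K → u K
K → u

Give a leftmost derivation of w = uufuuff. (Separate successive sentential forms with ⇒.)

S ⇒ uSf ⇒ uuSff ⇒ uufKff ⇒ uufuKff ⇒ uufuuff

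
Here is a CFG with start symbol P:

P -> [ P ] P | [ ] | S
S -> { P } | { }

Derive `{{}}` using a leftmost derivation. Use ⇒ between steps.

P ⇒ S ⇒ {P} ⇒ {S} ⇒ {{}}

P ⇒ S   [P -> S]
S ⇒ {P}   [S -> { P }]
{P} ⇒ {S}   [P -> S]
{S} ⇒ {{}}   [S -> { }]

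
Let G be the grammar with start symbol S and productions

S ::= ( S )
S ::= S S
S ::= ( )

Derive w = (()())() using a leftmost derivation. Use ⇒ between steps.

S⇒SS⇒(S)S⇒(SS)S⇒(()S)S⇒(()())S⇒(()())()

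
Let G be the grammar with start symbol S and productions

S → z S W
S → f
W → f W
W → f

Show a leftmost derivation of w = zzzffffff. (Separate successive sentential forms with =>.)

S => zSW   [S → z S W]
zSW => zzSWW   [S → z S W]
zzSWW => zzzSWWW   [S → z S W]
zzzSWWW => zzzfWWW   [S → f]
zzzfWWW => zzzffWW   [W → f]
zzzffWW => zzzfffWW   [W → f W]
zzzfffWW => zzzffffWW   [W → f W]
zzzffffWW => zzzfffffW   [W → f]
zzzfffffW => zzzffffff   [W → f]

S => zSW => zzSWW => zzzSWWW => zzzfWWW => zzzffWW => zzzfffWW => zzzffffWW => zzzfffffW => zzzffffff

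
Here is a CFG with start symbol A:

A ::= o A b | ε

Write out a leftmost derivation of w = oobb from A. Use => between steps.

A => oAb   [A ::= o A b]
oAb => ooAbb   [A ::= o A b]
ooAbb => oobb   [A ::= ε]

A => oAb => ooAbb => oobb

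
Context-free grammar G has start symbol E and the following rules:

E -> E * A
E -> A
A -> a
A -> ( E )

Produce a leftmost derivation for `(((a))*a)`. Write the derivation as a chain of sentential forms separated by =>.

E => A => (E) => (E*A) => (A*A) => ((E)*A) => ((A)*A) => (((E))*A) => (((A))*A) => (((a))*A) => (((a))*a)

E => A   [E -> A]
A => (E)   [A -> ( E )]
(E) => (E*A)   [E -> E * A]
(E*A) => (A*A)   [E -> A]
(A*A) => ((E)*A)   [A -> ( E )]
((E)*A) => ((A)*A)   [E -> A]
((A)*A) => (((E))*A)   [A -> ( E )]
(((E))*A) => (((A))*A)   [E -> A]
(((A))*A) => (((a))*A)   [A -> a]
(((a))*A) => (((a))*a)   [A -> a]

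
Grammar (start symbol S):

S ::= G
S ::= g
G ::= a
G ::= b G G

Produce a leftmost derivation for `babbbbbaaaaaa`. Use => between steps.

S => G => bGG => baG => babGG => babbGGG => babbbGGGG => babbbbGGGGG => babbbbbGGGGGG => babbbbbaGGGGG => babbbbbaaGGGG => babbbbbaaaGGG => babbbbbaaaaGG => babbbbbaaaaaG => babbbbbaaaaaa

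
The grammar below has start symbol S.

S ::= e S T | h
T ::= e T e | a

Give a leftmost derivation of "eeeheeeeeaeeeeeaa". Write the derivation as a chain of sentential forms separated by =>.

S => eST => eeSTT => eeeSTTT => eeehTTT => eeeheTeTT => eeeheeTeeTT => eeeheeeTeeeTT => eeeheeeeTeeeeTT => eeeheeeeeTeeeeeTT => eeeheeeeeaeeeeeTT => eeeheeeeeaeeeeeaT => eeeheeeeeaeeeeeaa

S => eST   [S ::= e S T]
eST => eeSTT   [S ::= e S T]
eeSTT => eeeSTTT   [S ::= e S T]
eeeSTTT => eeehTTT   [S ::= h]
eeehTTT => eeeheTeTT   [T ::= e T e]
eeeheTeTT => eeeheeTeeTT   [T ::= e T e]
eeeheeTeeTT => eeeheeeTeeeTT   [T ::= e T e]
eeeheeeTeeeTT => eeeheeeeTeeeeTT   [T ::= e T e]
eeeheeeeTeeeeTT => eeeheeeeeTeeeeeTT   [T ::= e T e]
eeeheeeeeTeeeeeTT => eeeheeeeeaeeeeeTT   [T ::= a]
eeeheeeeeaeeeeeTT => eeeheeeeeaeeeeeaT   [T ::= a]
eeeheeeeeaeeeeeaT => eeeheeeeeaeeeeeaa   [T ::= a]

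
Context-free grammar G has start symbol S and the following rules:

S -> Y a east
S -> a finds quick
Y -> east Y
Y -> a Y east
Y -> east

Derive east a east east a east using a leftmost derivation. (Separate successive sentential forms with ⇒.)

S ⇒ Y a east ⇒ east Y a east ⇒ east a Y east a east ⇒ east a east east a east

S ⇒ Y a east   [S -> Y a east]
Y a east ⇒ east Y a east   [Y -> east Y]
east Y a east ⇒ east a Y east a east   [Y -> a Y east]
east a Y east a east ⇒ east a east east a east   [Y -> east]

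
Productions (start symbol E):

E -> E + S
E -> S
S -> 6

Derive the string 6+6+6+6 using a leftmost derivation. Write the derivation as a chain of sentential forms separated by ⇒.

E ⇒ E+S ⇒ E+S+S ⇒ E+S+S+S ⇒ S+S+S+S ⇒ 6+S+S+S ⇒ 6+6+S+S ⇒ 6+6+6+S ⇒ 6+6+6+6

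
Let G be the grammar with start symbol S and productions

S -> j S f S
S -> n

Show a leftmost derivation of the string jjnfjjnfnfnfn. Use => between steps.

S=>jSfS=>jjSfSfS=>jjnfSfS=>jjnfjSfSfS=>jjnfjjSfSfSfS=>jjnfjjnfSfSfS=>jjnfjjnfnfSfS=>jjnfjjnfnfnfS=>jjnfjjnfnfnfn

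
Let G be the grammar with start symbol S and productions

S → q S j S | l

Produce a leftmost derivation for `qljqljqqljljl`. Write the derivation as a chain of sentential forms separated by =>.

S => qSjS   [S → q S j S]
qSjS => qljS   [S → l]
qljS => qljqSjS   [S → q S j S]
qljqSjS => qljqljS   [S → l]
qljqljS => qljqljqSjS   [S → q S j S]
qljqljqSjS => qljqljqqSjSjS   [S → q S j S]
qljqljqqSjSjS => qljqljqqljSjS   [S → l]
qljqljqqljSjS => qljqljqqljljS   [S → l]
qljqljqqljljS => qljqljqqljljl   [S → l]

S => qSjS => qljS => qljqSjS => qljqljS => qljqljqSjS => qljqljqqSjSjS => qljqljqqljSjS => qljqljqqljljS => qljqljqqljljl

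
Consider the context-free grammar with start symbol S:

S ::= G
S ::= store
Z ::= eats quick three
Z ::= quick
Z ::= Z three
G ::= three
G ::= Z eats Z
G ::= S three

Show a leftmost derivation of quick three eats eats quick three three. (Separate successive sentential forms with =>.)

S => G => Z eats Z => Z three eats Z => quick three eats Z => quick three eats Z three => quick three eats eats quick three three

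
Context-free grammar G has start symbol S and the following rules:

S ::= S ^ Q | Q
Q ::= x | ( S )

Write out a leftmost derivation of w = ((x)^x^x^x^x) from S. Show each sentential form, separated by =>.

S => Q => (S) => (S^Q) => (S^Q^Q) => (S^Q^Q^Q) => (S^Q^Q^Q^Q) => (Q^Q^Q^Q^Q) => ((S)^Q^Q^Q^Q) => ((Q)^Q^Q^Q^Q) => ((x)^Q^Q^Q^Q) => ((x)^x^Q^Q^Q) => ((x)^x^x^Q^Q) => ((x)^x^x^x^Q) => ((x)^x^x^x^x)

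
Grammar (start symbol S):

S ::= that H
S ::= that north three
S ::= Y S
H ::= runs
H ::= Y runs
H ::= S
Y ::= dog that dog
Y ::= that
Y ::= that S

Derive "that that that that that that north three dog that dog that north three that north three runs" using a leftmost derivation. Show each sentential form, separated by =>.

S => that H => that Y runs => that that S runs => that that Y S runs => that that that S runs => that that that Y S runs => that that that that S S runs => that that that that Y S S runs => that that that that that S S S runs => that that that that that that north three S S runs => that that that that that that north three Y S S runs => that that that that that that north three dog that dog S S runs => that that that that that that north three dog that dog that north three S runs => that that that that that that north three dog that dog that north three that north three runs

S => that H   [S ::= that H]
that H => that Y runs   [H ::= Y runs]
that Y runs => that that S runs   [Y ::= that S]
that that S runs => that that Y S runs   [S ::= Y S]
that that Y S runs => that that that S runs   [Y ::= that]
that that that S runs => that that that Y S runs   [S ::= Y S]
that that that Y S runs => that that that that S S runs   [Y ::= that S]
that that that that S S runs => that that that that Y S S runs   [S ::= Y S]
that that that that Y S S runs => that that that that that S S S runs   [Y ::= that S]
that that that that that S S S runs => that that that that that that north three S S runs   [S ::= that north three]
that that that that that that north three S S runs => that that that that that that north three Y S S runs   [S ::= Y S]
that that that that that that north three Y S S runs => that that that that that that north three dog that dog S S runs   [Y ::= dog that dog]
that that that that that that north three dog that dog S S runs => that that that that that that north three dog that dog that north three S runs   [S ::= that north three]
that that that that that that north three dog that dog that north three S runs => that that that that that that north three dog that dog that north three that north three runs   [S ::= that north three]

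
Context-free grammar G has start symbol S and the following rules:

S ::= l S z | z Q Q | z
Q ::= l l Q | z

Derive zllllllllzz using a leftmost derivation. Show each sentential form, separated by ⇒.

S ⇒ zQQ ⇒ zllQQ ⇒ zllllQQ ⇒ zllllllQQ ⇒ zllllllllQQ ⇒ zllllllllzQ ⇒ zllllllllzz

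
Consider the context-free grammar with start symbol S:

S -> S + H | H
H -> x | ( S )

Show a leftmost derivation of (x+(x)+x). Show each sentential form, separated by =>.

S => H   [S -> H]
H => (S)   [H -> ( S )]
(S) => (S+H)   [S -> S + H]
(S+H) => (S+H+H)   [S -> S + H]
(S+H+H) => (H+H+H)   [S -> H]
(H+H+H) => (x+H+H)   [H -> x]
(x+H+H) => (x+(S)+H)   [H -> ( S )]
(x+(S)+H) => (x+(H)+H)   [S -> H]
(x+(H)+H) => (x+(x)+H)   [H -> x]
(x+(x)+H) => (x+(x)+x)   [H -> x]

S => H => (S) => (S+H) => (S+H+H) => (H+H+H) => (x+H+H) => (x+(S)+H) => (x+(H)+H) => (x+(x)+H) => (x+(x)+x)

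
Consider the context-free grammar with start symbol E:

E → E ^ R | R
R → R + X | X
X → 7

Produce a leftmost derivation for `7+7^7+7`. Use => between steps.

E=>E^R=>R^R=>R+X^R=>X+X^R=>7+X^R=>7+7^R=>7+7^R+X=>7+7^X+X=>7+7^7+X=>7+7^7+7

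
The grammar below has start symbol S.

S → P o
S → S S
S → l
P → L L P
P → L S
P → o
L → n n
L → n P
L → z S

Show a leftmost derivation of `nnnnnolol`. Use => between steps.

S => SS   [S → S S]
SS => PoS   [S → P o]
PoS => LSoS   [P → L S]
LSoS => nPSoS   [L → n P]
nPSoS => nLLPSoS   [P → L L P]
nLLPSoS => nnnLPSoS   [L → n n]
nnnLPSoS => nnnnnPSoS   [L → n n]
nnnnnPSoS => nnnnnoSoS   [P → o]
nnnnnoSoS => nnnnnoloS   [S → l]
nnnnnoloS => nnnnnolol   [S → l]

S => SS => PoS => LSoS => nPSoS => nLLPSoS => nnnLPSoS => nnnnnPSoS => nnnnnoSoS => nnnnnoloS => nnnnnolol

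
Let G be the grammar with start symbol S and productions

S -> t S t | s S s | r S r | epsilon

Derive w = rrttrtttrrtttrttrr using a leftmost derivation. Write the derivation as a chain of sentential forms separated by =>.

S => rSr => rrSrr => rrtStrr => rrttSttrr => rrttrSrttrr => rrttrtStrttrr => rrttrttSttrttrr => rrttrtttStttrttrr => rrttrtttrSrtttrttrr => rrttrtttrrtttrttrr

S => rSr   [S -> r S r]
rSr => rrSrr   [S -> r S r]
rrSrr => rrtStrr   [S -> t S t]
rrtStrr => rrttSttrr   [S -> t S t]
rrttSttrr => rrttrSrttrr   [S -> r S r]
rrttrSrttrr => rrttrtStrttrr   [S -> t S t]
rrttrtStrttrr => rrttrttSttrttrr   [S -> t S t]
rrttrttSttrttrr => rrttrtttStttrttrr   [S -> t S t]
rrttrtttStttrttrr => rrttrtttrSrtttrttrr   [S -> r S r]
rrttrtttrSrtttrttrr => rrttrtttrrtttrttrr   [S -> epsilon]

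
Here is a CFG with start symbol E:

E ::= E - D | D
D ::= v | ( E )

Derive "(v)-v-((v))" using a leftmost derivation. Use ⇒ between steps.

E ⇒ E-D ⇒ E-D-D ⇒ D-D-D ⇒ (E)-D-D ⇒ (D)-D-D ⇒ (v)-D-D ⇒ (v)-v-D ⇒ (v)-v-(E) ⇒ (v)-v-(D) ⇒ (v)-v-((E)) ⇒ (v)-v-((D)) ⇒ (v)-v-((v))

E ⇒ E-D   [E ::= E - D]
E-D ⇒ E-D-D   [E ::= E - D]
E-D-D ⇒ D-D-D   [E ::= D]
D-D-D ⇒ (E)-D-D   [D ::= ( E )]
(E)-D-D ⇒ (D)-D-D   [E ::= D]
(D)-D-D ⇒ (v)-D-D   [D ::= v]
(v)-D-D ⇒ (v)-v-D   [D ::= v]
(v)-v-D ⇒ (v)-v-(E)   [D ::= ( E )]
(v)-v-(E) ⇒ (v)-v-(D)   [E ::= D]
(v)-v-(D) ⇒ (v)-v-((E))   [D ::= ( E )]
(v)-v-((E)) ⇒ (v)-v-((D))   [E ::= D]
(v)-v-((D)) ⇒ (v)-v-((v))   [D ::= v]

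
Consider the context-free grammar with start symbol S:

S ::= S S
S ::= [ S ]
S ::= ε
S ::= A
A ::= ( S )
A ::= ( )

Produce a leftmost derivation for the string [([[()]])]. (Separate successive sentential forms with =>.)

S=>[S]=>[A]=>[(S)]=>[(SS)]=>[([S]S)]=>[([[S]]S)]=>[([[A]]S)]=>[([[()]]S)]=>[([[()]])]

S => [S]   [S ::= [ S ]]
[S] => [A]   [S ::= A]
[A] => [(S)]   [A ::= ( S )]
[(S)] => [(SS)]   [S ::= S S]
[(SS)] => [([S]S)]   [S ::= [ S ]]
[([S]S)] => [([[S]]S)]   [S ::= [ S ]]
[([[S]]S)] => [([[A]]S)]   [S ::= A]
[([[A]]S)] => [([[()]]S)]   [A ::= ( )]
[([[()]]S)] => [([[()]])]   [S ::= ε]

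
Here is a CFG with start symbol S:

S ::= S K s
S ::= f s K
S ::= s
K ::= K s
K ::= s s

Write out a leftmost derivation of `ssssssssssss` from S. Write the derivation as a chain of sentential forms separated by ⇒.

S ⇒ SKs ⇒ SKsKs ⇒ SKsKsKs ⇒ sKsKsKs ⇒ sKssKsKs ⇒ sKsssKsKs ⇒ ssssssKsKs ⇒ sssssssssKs ⇒ ssssssssssss

S ⇒ SKs   [S ::= S K s]
SKs ⇒ SKsKs   [S ::= S K s]
SKsKs ⇒ SKsKsKs   [S ::= S K s]
SKsKsKs ⇒ sKsKsKs   [S ::= s]
sKsKsKs ⇒ sKssKsKs   [K ::= K s]
sKssKsKs ⇒ sKsssKsKs   [K ::= K s]
sKsssKsKs ⇒ ssssssKsKs   [K ::= s s]
ssssssKsKs ⇒ sssssssssKs   [K ::= s s]
sssssssssKs ⇒ ssssssssssss   [K ::= s s]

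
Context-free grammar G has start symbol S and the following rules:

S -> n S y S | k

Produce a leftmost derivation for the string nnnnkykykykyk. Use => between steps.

S => nSyS   [S -> n S y S]
nSyS => nnSySyS   [S -> n S y S]
nnSySyS => nnnSySySyS   [S -> n S y S]
nnnSySySyS => nnnnSySySySyS   [S -> n S y S]
nnnnSySySySyS => nnnnkySySySyS   [S -> k]
nnnnkySySySyS => nnnnkykySySyS   [S -> k]
nnnnkykySySyS => nnnnkykykySyS   [S -> k]
nnnnkykykySyS => nnnnkykykykyS   [S -> k]
nnnnkykykykyS => nnnnkykykykyk   [S -> k]

S => nSyS => nnSySyS => nnnSySySyS => nnnnSySySySyS => nnnnkySySySyS => nnnnkykySySyS => nnnnkykykySyS => nnnnkykykykyS => nnnnkykykykyk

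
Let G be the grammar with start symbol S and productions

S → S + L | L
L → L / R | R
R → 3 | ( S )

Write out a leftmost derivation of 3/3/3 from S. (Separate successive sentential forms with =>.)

S => L   [S → L]
L => L/R   [L → L / R]
L/R => L/R/R   [L → L / R]
L/R/R => R/R/R   [L → R]
R/R/R => 3/R/R   [R → 3]
3/R/R => 3/3/R   [R → 3]
3/3/R => 3/3/3   [R → 3]

S=>L=>L/R=>L/R/R=>R/R/R=>3/R/R=>3/3/R=>3/3/3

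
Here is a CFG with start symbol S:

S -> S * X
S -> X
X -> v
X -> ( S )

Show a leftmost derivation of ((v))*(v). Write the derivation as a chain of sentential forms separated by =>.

S => S*X   [S -> S * X]
S*X => X*X   [S -> X]
X*X => (S)*X   [X -> ( S )]
(S)*X => (X)*X   [S -> X]
(X)*X => ((S))*X   [X -> ( S )]
((S))*X => ((X))*X   [S -> X]
((X))*X => ((v))*X   [X -> v]
((v))*X => ((v))*(S)   [X -> ( S )]
((v))*(S) => ((v))*(X)   [S -> X]
((v))*(X) => ((v))*(v)   [X -> v]

S => S*X => X*X => (S)*X => (X)*X => ((S))*X => ((X))*X => ((v))*X => ((v))*(S) => ((v))*(X) => ((v))*(v)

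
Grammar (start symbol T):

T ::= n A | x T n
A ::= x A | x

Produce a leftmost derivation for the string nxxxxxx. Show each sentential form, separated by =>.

T => nA   [T ::= n A]
nA => nxA   [A ::= x A]
nxA => nxxA   [A ::= x A]
nxxA => nxxxA   [A ::= x A]
nxxxA => nxxxxA   [A ::= x A]
nxxxxA => nxxxxxA   [A ::= x A]
nxxxxxA => nxxxxxx   [A ::= x]

T => nA => nxA => nxxA => nxxxA => nxxxxA => nxxxxxA => nxxxxxx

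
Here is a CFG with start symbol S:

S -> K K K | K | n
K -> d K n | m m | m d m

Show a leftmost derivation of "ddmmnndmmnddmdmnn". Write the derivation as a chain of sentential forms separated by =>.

S => KKK => dKnKK => ddKnnKK => ddmmnnKK => ddmmnndKnK => ddmmnndmmnK => ddmmnndmmndKn => ddmmnndmmnddKnn => ddmmnndmmnddmdmnn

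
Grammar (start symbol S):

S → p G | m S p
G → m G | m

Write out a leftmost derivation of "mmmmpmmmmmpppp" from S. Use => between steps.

S=>mSp=>mmSpp=>mmmSppp=>mmmmSpppp=>mmmmpGpppp=>mmmmpmGpppp=>mmmmpmmGpppp=>mmmmpmmmGpppp=>mmmmpmmmmGpppp=>mmmmpmmmmmpppp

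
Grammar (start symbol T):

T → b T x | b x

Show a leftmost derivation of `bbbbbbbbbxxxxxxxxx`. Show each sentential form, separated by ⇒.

T ⇒ bTx   [T → b T x]
bTx ⇒ bbTxx   [T → b T x]
bbTxx ⇒ bbbTxxx   [T → b T x]
bbbTxxx ⇒ bbbbTxxxx   [T → b T x]
bbbbTxxxx ⇒ bbbbbTxxxxx   [T → b T x]
bbbbbTxxxxx ⇒ bbbbbbTxxxxxx   [T → b T x]
bbbbbbTxxxxxx ⇒ bbbbbbbTxxxxxxx   [T → b T x]
bbbbbbbTxxxxxxx ⇒ bbbbbbbbTxxxxxxxx   [T → b T x]
bbbbbbbbTxxxxxxxx ⇒ bbbbbbbbbxxxxxxxxx   [T → b x]

T⇒bTx⇒bbTxx⇒bbbTxxx⇒bbbbTxxxx⇒bbbbbTxxxxx⇒bbbbbbTxxxxxx⇒bbbbbbbTxxxxxxx⇒bbbbbbbbTxxxxxxxx⇒bbbbbbbbbxxxxxxxxx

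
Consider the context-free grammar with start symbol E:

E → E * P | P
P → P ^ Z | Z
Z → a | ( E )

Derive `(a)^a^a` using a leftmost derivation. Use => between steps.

E => P   [E → P]
P => P^Z   [P → P ^ Z]
P^Z => P^Z^Z   [P → P ^ Z]
P^Z^Z => Z^Z^Z   [P → Z]
Z^Z^Z => (E)^Z^Z   [Z → ( E )]
(E)^Z^Z => (P)^Z^Z   [E → P]
(P)^Z^Z => (Z)^Z^Z   [P → Z]
(Z)^Z^Z => (a)^Z^Z   [Z → a]
(a)^Z^Z => (a)^a^Z   [Z → a]
(a)^a^Z => (a)^a^a   [Z → a]

E => P => P^Z => P^Z^Z => Z^Z^Z => (E)^Z^Z => (P)^Z^Z => (Z)^Z^Z => (a)^Z^Z => (a)^a^Z => (a)^a^a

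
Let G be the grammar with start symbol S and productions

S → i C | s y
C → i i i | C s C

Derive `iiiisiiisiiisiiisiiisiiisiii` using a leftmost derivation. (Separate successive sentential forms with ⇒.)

S ⇒ iC ⇒ iCsC ⇒ iCsCsC ⇒ iiiisCsC ⇒ iiiisCsCsC ⇒ iiiisCsCsCsC ⇒ iiiisCsCsCsCsC ⇒ iiiisiiisCsCsCsC ⇒ iiiisiiisCsCsCsCsC ⇒ iiiisiiisiiisCsCsCsC ⇒ iiiisiiisiiisiiisCsCsC ⇒ iiiisiiisiiisiiisiiisCsC ⇒ iiiisiiisiiisiiisiiisiiisC ⇒ iiiisiiisiiisiiisiiisiiisiii

S ⇒ iC   [S → i C]
iC ⇒ iCsC   [C → C s C]
iCsC ⇒ iCsCsC   [C → C s C]
iCsCsC ⇒ iiiisCsC   [C → i i i]
iiiisCsC ⇒ iiiisCsCsC   [C → C s C]
iiiisCsCsC ⇒ iiiisCsCsCsC   [C → C s C]
iiiisCsCsCsC ⇒ iiiisCsCsCsCsC   [C → C s C]
iiiisCsCsCsCsC ⇒ iiiisiiisCsCsCsC   [C → i i i]
iiiisiiisCsCsCsC ⇒ iiiisiiisCsCsCsCsC   [C → C s C]
iiiisiiisCsCsCsCsC ⇒ iiiisiiisiiisCsCsCsC   [C → i i i]
iiiisiiisiiisCsCsCsC ⇒ iiiisiiisiiisiiisCsCsC   [C → i i i]
iiiisiiisiiisiiisCsCsC ⇒ iiiisiiisiiisiiisiiisCsC   [C → i i i]
iiiisiiisiiisiiisiiisCsC ⇒ iiiisiiisiiisiiisiiisiiisC   [C → i i i]
iiiisiiisiiisiiisiiisiiisC ⇒ iiiisiiisiiisiiisiiisiiisiii   [C → i i i]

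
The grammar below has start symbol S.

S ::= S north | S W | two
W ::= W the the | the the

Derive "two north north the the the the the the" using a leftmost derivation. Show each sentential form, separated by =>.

S => S W => S north W => S north north W => two north north W => two north north W the the => two north north W the the the the => two north north the the the the the the

S => S W   [S ::= S W]
S W => S north W   [S ::= S north]
S north W => S north north W   [S ::= S north]
S north north W => two north north W   [S ::= two]
two north north W => two north north W the the   [W ::= W the the]
two north north W the the => two north north W the the the the   [W ::= W the the]
two north north W the the the the => two north north the the the the the the   [W ::= the the]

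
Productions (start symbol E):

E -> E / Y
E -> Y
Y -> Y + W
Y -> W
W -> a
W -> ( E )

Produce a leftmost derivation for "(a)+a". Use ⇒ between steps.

E ⇒ Y   [E -> Y]
Y ⇒ Y+W   [Y -> Y + W]
Y+W ⇒ W+W   [Y -> W]
W+W ⇒ (E)+W   [W -> ( E )]
(E)+W ⇒ (Y)+W   [E -> Y]
(Y)+W ⇒ (W)+W   [Y -> W]
(W)+W ⇒ (a)+W   [W -> a]
(a)+W ⇒ (a)+a   [W -> a]

E⇒Y⇒Y+W⇒W+W⇒(E)+W⇒(Y)+W⇒(W)+W⇒(a)+W⇒(a)+a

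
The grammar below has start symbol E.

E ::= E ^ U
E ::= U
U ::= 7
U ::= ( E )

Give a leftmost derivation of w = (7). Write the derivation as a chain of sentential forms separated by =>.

E => U => (E) => (U) => (7)

E => U   [E ::= U]
U => (E)   [U ::= ( E )]
(E) => (U)   [E ::= U]
(U) => (7)   [U ::= 7]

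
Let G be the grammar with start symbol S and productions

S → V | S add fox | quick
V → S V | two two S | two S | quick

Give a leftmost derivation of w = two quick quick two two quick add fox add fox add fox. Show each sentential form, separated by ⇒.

S ⇒ S add fox ⇒ S add fox add fox ⇒ S add fox add fox add fox ⇒ V add fox add fox add fox ⇒ S V add fox add fox add fox ⇒ V V add fox add fox add fox ⇒ two S V add fox add fox add fox ⇒ two quick V add fox add fox add fox ⇒ two quick S V add fox add fox add fox ⇒ two quick quick V add fox add fox add fox ⇒ two quick quick two two S add fox add fox add fox ⇒ two quick quick two two quick add fox add fox add fox

S ⇒ S add fox   [S → S add fox]
S add fox ⇒ S add fox add fox   [S → S add fox]
S add fox add fox ⇒ S add fox add fox add fox   [S → S add fox]
S add fox add fox add fox ⇒ V add fox add fox add fox   [S → V]
V add fox add fox add fox ⇒ S V add fox add fox add fox   [V → S V]
S V add fox add fox add fox ⇒ V V add fox add fox add fox   [S → V]
V V add fox add fox add fox ⇒ two S V add fox add fox add fox   [V → two S]
two S V add fox add fox add fox ⇒ two quick V add fox add fox add fox   [S → quick]
two quick V add fox add fox add fox ⇒ two quick S V add fox add fox add fox   [V → S V]
two quick S V add fox add fox add fox ⇒ two quick quick V add fox add fox add fox   [S → quick]
two quick quick V add fox add fox add fox ⇒ two quick quick two two S add fox add fox add fox   [V → two two S]
two quick quick two two S add fox add fox add fox ⇒ two quick quick two two quick add fox add fox add fox   [S → quick]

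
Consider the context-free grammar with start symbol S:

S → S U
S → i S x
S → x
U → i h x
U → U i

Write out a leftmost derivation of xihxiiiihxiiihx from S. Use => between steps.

S=>SU=>SUU=>SUUU=>xUUU=>xUiUU=>xUiiUU=>xUiiiUU=>xihxiiiUU=>xihxiiiUiU=>xihxiiiUiiU=>xihxiiiihxiiU=>xihxiiiihxiiihx

S => SU   [S → S U]
SU => SUU   [S → S U]
SUU => SUUU   [S → S U]
SUUU => xUUU   [S → x]
xUUU => xUiUU   [U → U i]
xUiUU => xUiiUU   [U → U i]
xUiiUU => xUiiiUU   [U → U i]
xUiiiUU => xihxiiiUU   [U → i h x]
xihxiiiUU => xihxiiiUiU   [U → U i]
xihxiiiUiU => xihxiiiUiiU   [U → U i]
xihxiiiUiiU => xihxiiiihxiiU   [U → i h x]
xihxiiiihxiiU => xihxiiiihxiiihx   [U → i h x]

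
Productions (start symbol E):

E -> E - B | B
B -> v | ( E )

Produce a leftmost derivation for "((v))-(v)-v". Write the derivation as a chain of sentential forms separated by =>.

E => E-B => E-B-B => B-B-B => (E)-B-B => (B)-B-B => ((E))-B-B => ((B))-B-B => ((v))-B-B => ((v))-(E)-B => ((v))-(B)-B => ((v))-(v)-B => ((v))-(v)-v

E => E-B   [E -> E - B]
E-B => E-B-B   [E -> E - B]
E-B-B => B-B-B   [E -> B]
B-B-B => (E)-B-B   [B -> ( E )]
(E)-B-B => (B)-B-B   [E -> B]
(B)-B-B => ((E))-B-B   [B -> ( E )]
((E))-B-B => ((B))-B-B   [E -> B]
((B))-B-B => ((v))-B-B   [B -> v]
((v))-B-B => ((v))-(E)-B   [B -> ( E )]
((v))-(E)-B => ((v))-(B)-B   [E -> B]
((v))-(B)-B => ((v))-(v)-B   [B -> v]
((v))-(v)-B => ((v))-(v)-v   [B -> v]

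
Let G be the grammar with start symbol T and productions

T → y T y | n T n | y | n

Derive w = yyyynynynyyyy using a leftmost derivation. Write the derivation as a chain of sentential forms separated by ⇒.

T ⇒ yTy   [T → y T y]
yTy ⇒ yyTyy   [T → y T y]
yyTyy ⇒ yyyTyyy   [T → y T y]
yyyTyyy ⇒ yyyyTyyyy   [T → y T y]
yyyyTyyyy ⇒ yyyynTnyyyy   [T → n T n]
yyyynTnyyyy ⇒ yyyynyTynyyyy   [T → y T y]
yyyynyTynyyyy ⇒ yyyynynynyyyy   [T → n]

T ⇒ yTy ⇒ yyTyy ⇒ yyyTyyy ⇒ yyyyTyyyy ⇒ yyyynTnyyyy ⇒ yyyynyTynyyyy ⇒ yyyynynynyyyy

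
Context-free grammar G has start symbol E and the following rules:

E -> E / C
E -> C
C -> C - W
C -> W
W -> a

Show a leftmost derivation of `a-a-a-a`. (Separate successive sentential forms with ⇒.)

E⇒C⇒C-W⇒C-W-W⇒C-W-W-W⇒W-W-W-W⇒a-W-W-W⇒a-a-W-W⇒a-a-a-W⇒a-a-a-a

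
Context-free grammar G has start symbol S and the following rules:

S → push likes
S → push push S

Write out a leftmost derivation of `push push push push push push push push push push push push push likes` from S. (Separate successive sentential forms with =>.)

S => push push S   [S → push push S]
push push S => push push push push S   [S → push push S]
push push push push S => push push push push push push S   [S → push push S]
push push push push push push S => push push push push push push push push S   [S → push push S]
push push push push push push push push S => push push push push push push push push push push S   [S → push push S]
push push push push push push push push push push S => push push push push push push push push push push push push S   [S → push push S]
push push push push push push push push push push push push S => push push push push push push push push push push push push push likes   [S → push likes]

S => push push S => push push push push S => push push push push push push S => push push push push push push push push S => push push push push push push push push push push S => push push push push push push push push push push push push S => push push push push push push push push push push push push push likes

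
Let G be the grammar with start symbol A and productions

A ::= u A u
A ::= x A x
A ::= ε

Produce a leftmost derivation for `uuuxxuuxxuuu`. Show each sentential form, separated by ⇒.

A ⇒ uAu   [A ::= u A u]
uAu ⇒ uuAuu   [A ::= u A u]
uuAuu ⇒ uuuAuuu   [A ::= u A u]
uuuAuuu ⇒ uuuxAxuuu   [A ::= x A x]
uuuxAxuuu ⇒ uuuxxAxxuuu   [A ::= x A x]
uuuxxAxxuuu ⇒ uuuxxuAuxxuuu   [A ::= u A u]
uuuxxuAuxxuuu ⇒ uuuxxuuxxuuu   [A ::= ε]

A ⇒ uAu ⇒ uuAuu ⇒ uuuAuuu ⇒ uuuxAxuuu ⇒ uuuxxAxxuuu ⇒ uuuxxuAuxxuuu ⇒ uuuxxuuxxuuu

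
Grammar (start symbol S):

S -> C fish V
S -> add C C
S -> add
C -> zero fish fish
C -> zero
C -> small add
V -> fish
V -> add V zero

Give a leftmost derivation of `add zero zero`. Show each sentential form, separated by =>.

S => add C C   [S -> add C C]
add C C => add zero C   [C -> zero]
add zero C => add zero zero   [C -> zero]

S => add C C => add zero C => add zero zero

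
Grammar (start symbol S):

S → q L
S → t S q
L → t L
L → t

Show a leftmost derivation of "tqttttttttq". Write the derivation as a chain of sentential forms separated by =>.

S => tSq => tqLq => tqtLq => tqttLq => tqtttLq => tqttttLq => tqtttttLq => tqttttttLq => tqtttttttLq => tqttttttttq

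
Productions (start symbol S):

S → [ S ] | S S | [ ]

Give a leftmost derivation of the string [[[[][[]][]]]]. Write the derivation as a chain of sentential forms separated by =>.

S=>[S]=>[[S]]=>[[[S]]]=>[[[SS]]]=>[[[SSS]]]=>[[[[]SS]]]=>[[[[][S]S]]]=>[[[[][[]]S]]]=>[[[[][[]][]]]]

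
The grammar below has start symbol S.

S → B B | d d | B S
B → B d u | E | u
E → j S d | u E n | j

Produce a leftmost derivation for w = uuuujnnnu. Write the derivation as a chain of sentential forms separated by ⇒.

S ⇒ BS   [S → B S]
BS ⇒ uS   [B → u]
uS ⇒ uBB   [S → B B]
uBB ⇒ uEB   [B → E]
uEB ⇒ uuEnB   [E → u E n]
uuEnB ⇒ uuuEnnB   [E → u E n]
uuuEnnB ⇒ uuuuEnnnB   [E → u E n]
uuuuEnnnB ⇒ uuuujnnnB   [E → j]
uuuujnnnB ⇒ uuuujnnnu   [B → u]

S⇒BS⇒uS⇒uBB⇒uEB⇒uuEnB⇒uuuEnnB⇒uuuuEnnnB⇒uuuujnnnB⇒uuuujnnnu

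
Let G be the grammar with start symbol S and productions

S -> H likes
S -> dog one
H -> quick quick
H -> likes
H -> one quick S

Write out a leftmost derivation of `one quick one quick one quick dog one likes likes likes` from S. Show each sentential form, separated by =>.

S => H likes => one quick S likes => one quick H likes likes => one quick one quick S likes likes => one quick one quick H likes likes likes => one quick one quick one quick S likes likes likes => one quick one quick one quick dog one likes likes likes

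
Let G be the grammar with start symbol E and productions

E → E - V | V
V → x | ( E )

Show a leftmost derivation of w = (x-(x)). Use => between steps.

E => V => (E) => (E-V) => (V-V) => (x-V) => (x-(E)) => (x-(V)) => (x-(x))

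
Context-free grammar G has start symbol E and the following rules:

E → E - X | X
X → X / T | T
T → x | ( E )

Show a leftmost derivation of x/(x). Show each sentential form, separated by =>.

E => X   [E → X]
X => X/T   [X → X / T]
X/T => T/T   [X → T]
T/T => x/T   [T → x]
x/T => x/(E)   [T → ( E )]
x/(E) => x/(X)   [E → X]
x/(X) => x/(T)   [X → T]
x/(T) => x/(x)   [T → x]

E => X => X/T => T/T => x/T => x/(E) => x/(X) => x/(T) => x/(x)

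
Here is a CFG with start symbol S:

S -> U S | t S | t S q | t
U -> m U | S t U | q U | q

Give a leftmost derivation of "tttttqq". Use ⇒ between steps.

S ⇒ tS ⇒ ttSq ⇒ tttSqq ⇒ ttttSqq ⇒ tttttqq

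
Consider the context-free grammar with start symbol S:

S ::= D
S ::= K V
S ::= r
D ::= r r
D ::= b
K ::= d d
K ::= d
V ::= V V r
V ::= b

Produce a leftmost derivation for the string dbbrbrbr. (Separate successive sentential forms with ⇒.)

S ⇒ KV   [S ::= K V]
KV ⇒ dV   [K ::= d]
dV ⇒ dVVr   [V ::= V V r]
dVVr ⇒ dVVrVr   [V ::= V V r]
dVVrVr ⇒ dVVrVrVr   [V ::= V V r]
dVVrVrVr ⇒ dbVrVrVr   [V ::= b]
dbVrVrVr ⇒ dbbrVrVr   [V ::= b]
dbbrVrVr ⇒ dbbrbrVr   [V ::= b]
dbbrbrVr ⇒ dbbrbrbr   [V ::= b]

S⇒KV⇒dV⇒dVVr⇒dVVrVr⇒dVVrVrVr⇒dbVrVrVr⇒dbbrVrVr⇒dbbrbrVr⇒dbbrbrbr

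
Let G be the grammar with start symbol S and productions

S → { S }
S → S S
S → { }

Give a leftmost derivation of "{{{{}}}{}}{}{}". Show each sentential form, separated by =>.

S => SS   [S → S S]
SS => SSS   [S → S S]
SSS => {S}SS   [S → { S }]
{S}SS => {SS}SS   [S → S S]
{SS}SS => {{S}S}SS   [S → { S }]
{{S}S}SS => {{{S}}S}SS   [S → { S }]
{{{S}}S}SS => {{{{}}}S}SS   [S → { }]
{{{{}}}S}SS => {{{{}}}{}}SS   [S → { }]
{{{{}}}{}}SS => {{{{}}}{}}{}S   [S → { }]
{{{{}}}{}}{}S => {{{{}}}{}}{}{}   [S → { }]

S => SS => SSS => {S}SS => {SS}SS => {{S}S}SS => {{{S}}S}SS => {{{{}}}S}SS => {{{{}}}{}}SS => {{{{}}}{}}{}S => {{{{}}}{}}{}{}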